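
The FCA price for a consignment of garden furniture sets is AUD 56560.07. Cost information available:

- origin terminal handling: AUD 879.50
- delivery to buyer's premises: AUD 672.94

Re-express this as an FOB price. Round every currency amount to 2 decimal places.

Not relevant to the conversion: delivery — on the buyer under both terms; not part of either seller's price.
From FCA to FOB, the seller additionally bears: origin terminal.
FOB price = 56560.07 + 879.50 = 57439.57

FOB price: AUD 57439.57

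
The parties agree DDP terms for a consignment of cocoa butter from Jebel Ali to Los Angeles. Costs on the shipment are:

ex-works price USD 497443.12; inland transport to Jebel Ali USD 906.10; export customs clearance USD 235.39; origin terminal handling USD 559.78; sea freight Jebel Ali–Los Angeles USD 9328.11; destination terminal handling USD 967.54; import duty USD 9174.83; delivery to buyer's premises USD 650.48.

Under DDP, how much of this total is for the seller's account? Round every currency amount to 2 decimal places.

DDP: the seller bears all costs including import duty.
Seller's account: goods 497443.12 + inland to port 906.10 + export clearance 235.39 + origin terminal 559.78 + freight 9328.11 + destination terminal 967.54 + duty 9174.83 + delivery 650.48 = 519265.35
Buyer's account: 0.00

Seller's account: USD 519265.35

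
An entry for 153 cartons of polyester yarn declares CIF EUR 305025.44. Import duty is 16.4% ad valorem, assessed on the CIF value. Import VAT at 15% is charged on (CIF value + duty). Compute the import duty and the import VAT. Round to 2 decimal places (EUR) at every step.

Import duty: EUR 50024.17; import VAT: EUR 53257.44

Import duty = 305025.44 × 16.4% = 50024.17
VAT base = CIF + duty = 305025.44 + 50024.17 = 355049.61
Import VAT = 355049.61 × 15% = 53257.44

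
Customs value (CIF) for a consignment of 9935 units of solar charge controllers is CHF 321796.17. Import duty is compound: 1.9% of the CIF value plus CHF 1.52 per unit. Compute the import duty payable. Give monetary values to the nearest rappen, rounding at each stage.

Ad valorem component: 321796.17 × 1.9% = 6114.13
Specific component: 9935 × 1.52 = 15101.20
Import duty = 6114.13 + 15101.20 = 21215.33

Import duty: CHF 21215.33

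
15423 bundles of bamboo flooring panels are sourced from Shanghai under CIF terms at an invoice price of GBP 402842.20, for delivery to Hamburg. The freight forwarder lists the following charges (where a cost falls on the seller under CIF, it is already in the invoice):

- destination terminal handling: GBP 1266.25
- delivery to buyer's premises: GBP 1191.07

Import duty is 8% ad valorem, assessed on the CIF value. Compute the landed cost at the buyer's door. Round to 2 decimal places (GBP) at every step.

Total landed cost: GBP 437526.90

CIF: the seller pays costs through ocean freight and marine insurance to the destination port.
The CIF price already equals the CIF value: 402842.20
Import duty = 402842.20 × 8% = 32227.38
Buyer bears: destination terminal 1266.25 + delivery 1191.07 + duty 32227.38 = 34684.70
Landed cost = invoice 402842.20 + 34684.70 = 437526.90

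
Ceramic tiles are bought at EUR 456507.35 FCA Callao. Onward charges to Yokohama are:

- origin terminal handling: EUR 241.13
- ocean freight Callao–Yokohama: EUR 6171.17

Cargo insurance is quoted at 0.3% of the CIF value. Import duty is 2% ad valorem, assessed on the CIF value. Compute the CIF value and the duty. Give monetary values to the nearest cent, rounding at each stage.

CIF value: EUR 464312.59; import duty: EUR 9286.25

Let C be the CIF value. C = FCA price + pre-shipment costs + freight + 0.3% × C
C − 0.3% × C = 456507.35 + 241.13 + 6171.17
0.997 × C = 462919.65
C = 462919.65 / 0.997 = 464312.59
Insurance premium = 0.3% × 464312.59 = 1392.94
Import duty = 464312.59 × 2% = 9286.25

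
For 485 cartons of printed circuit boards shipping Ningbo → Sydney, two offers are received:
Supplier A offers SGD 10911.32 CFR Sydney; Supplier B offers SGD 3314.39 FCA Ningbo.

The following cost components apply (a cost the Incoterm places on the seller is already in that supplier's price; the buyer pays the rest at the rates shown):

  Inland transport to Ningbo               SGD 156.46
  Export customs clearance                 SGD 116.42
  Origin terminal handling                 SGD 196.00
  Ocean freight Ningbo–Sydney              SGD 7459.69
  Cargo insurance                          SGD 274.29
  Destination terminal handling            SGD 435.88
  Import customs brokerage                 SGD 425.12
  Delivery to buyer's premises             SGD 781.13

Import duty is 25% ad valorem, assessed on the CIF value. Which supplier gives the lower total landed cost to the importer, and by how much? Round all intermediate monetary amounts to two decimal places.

Supplier A (CFR):
CIF value = CFR price + insurance = 10911.32 + 274.29 = 11185.61
Import duty = 11185.61 × 25% = 2796.40
Buyer bears (A): 274.29 + 435.88 + 425.12 + 781.13 = 1916.42
Landed cost (A) = invoice 10911.32 + 1916.42 + duty 2796.40 = 15624.14
Supplier B (FCA):
CIF value = FCA price + origin terminal + freight + insurance = 3314.39 + 196.00 + 7459.69 + 274.29 = 11244.37
Import duty = 11244.37 × 25% = 2811.09
Buyer bears (B): 196.00 + 7459.69 + 274.29 + 435.88 + 425.12 + 781.13 = 9572.11
Landed cost (B) = invoice 3314.39 + 9572.11 + duty 2811.09 = 15697.59
Difference = |15624.14 − 15697.59| = 73.45

Supplier A is cheaper by SGD 73.45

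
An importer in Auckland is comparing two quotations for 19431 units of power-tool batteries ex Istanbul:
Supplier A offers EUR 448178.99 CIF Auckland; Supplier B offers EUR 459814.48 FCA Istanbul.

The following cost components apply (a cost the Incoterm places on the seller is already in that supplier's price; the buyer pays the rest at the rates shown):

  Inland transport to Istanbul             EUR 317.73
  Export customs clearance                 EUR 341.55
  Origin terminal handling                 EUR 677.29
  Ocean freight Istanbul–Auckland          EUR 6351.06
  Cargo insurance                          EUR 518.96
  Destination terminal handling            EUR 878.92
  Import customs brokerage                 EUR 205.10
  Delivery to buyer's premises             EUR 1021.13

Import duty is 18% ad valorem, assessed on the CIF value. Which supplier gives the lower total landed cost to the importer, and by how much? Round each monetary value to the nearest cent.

Supplier A is cheaper by EUR 22635.70

Supplier A (CIF):
The CIF price already equals the CIF value: 448178.99
Import duty = 448178.99 × 18% = 80672.22
Buyer bears (A): 878.92 + 205.10 + 1021.13 = 2105.15
Landed cost (A) = invoice 448178.99 + 2105.15 + duty 80672.22 = 530956.36
Supplier B (FCA):
CIF value = FCA price + origin terminal + freight + insurance = 459814.48 + 677.29 + 6351.06 + 518.96 = 467361.79
Import duty = 467361.79 × 18% = 84125.12
Buyer bears (B): 677.29 + 6351.06 + 518.96 + 878.92 + 205.10 + 1021.13 = 9652.46
Landed cost (B) = invoice 459814.48 + 9652.46 + duty 84125.12 = 553592.06
Difference = |530956.36 − 553592.06| = 22635.70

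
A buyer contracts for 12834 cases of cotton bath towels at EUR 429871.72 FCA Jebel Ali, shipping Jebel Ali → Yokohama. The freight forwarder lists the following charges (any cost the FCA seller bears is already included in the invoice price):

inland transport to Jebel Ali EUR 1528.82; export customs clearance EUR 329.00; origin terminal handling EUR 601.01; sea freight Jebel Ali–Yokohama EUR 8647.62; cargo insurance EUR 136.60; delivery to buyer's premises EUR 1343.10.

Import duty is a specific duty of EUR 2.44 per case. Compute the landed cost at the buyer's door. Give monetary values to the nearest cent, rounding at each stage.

Total landed cost: EUR 471915.01

FCA: the seller delivers export-cleared goods to the carrier; the buyer bears costs from that point.
Already in the invoice (seller's account under FCA): inland to port, export clearance — exclude.
CIF value = FCA price + origin terminal + freight + insurance = 429871.72 + 601.01 + 8647.62 + 136.60 = 439256.95
Import duty = 12834 × 2.44 = 31314.96
Buyer bears: origin terminal 601.01 + freight 8647.62 + insurance 136.60 + delivery 1343.10 + duty 31314.96 = 42043.29
Landed cost = invoice 429871.72 + 42043.29 = 471915.01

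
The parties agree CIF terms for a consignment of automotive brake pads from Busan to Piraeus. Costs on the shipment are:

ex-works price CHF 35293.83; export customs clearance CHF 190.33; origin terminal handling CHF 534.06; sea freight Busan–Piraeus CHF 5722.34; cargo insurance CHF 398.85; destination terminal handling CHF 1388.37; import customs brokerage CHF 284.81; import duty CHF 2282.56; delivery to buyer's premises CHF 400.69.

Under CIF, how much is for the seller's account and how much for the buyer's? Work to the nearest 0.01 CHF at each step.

CIF: the seller pays costs through ocean freight and marine insurance to the destination port.
Seller's account: goods 35293.83 + export clearance 190.33 + origin terminal 534.06 + freight 5722.34 + insurance 398.85 = 42139.41
Buyer's account: destination terminal 1388.37 + brokerage 284.81 + duty 2282.56 + delivery 400.69 = 4356.43

Seller: CHF 42139.41; buyer: CHF 4356.43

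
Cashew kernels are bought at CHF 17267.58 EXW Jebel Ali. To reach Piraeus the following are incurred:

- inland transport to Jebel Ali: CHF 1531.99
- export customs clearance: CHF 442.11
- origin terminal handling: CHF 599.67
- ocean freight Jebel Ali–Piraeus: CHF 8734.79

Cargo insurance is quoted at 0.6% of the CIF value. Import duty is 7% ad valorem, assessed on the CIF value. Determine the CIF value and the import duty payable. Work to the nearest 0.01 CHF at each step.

Let C be the CIF value. C = EXW price + pre-shipment costs + freight + 0.6% × C
C − 0.6% × C = 17267.58 + 1531.99 + 442.11 + 599.67 + 8734.79
0.994 × C = 28576.14
C = 28576.14 / 0.994 = 28748.63
Insurance premium = 0.6% × 28748.63 = 172.49
Import duty = 28748.63 × 7% = 2012.40

CIF value: CHF 28748.63; import duty: CHF 2012.40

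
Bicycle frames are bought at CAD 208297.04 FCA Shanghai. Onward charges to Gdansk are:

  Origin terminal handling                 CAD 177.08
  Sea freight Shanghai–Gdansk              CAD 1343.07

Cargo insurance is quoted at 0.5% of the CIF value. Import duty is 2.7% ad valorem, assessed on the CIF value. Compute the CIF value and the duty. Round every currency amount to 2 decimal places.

CIF value: CAD 210871.55; import duty: CAD 5693.53

Let C be the CIF value. C = FCA price + pre-shipment costs + freight + 0.5% × C
C − 0.5% × C = 208297.04 + 177.08 + 1343.07
0.995 × C = 209817.19
C = 209817.19 / 0.995 = 210871.55
Insurance premium = 0.5% × 210871.55 = 1054.36
Import duty = 210871.55 × 2.7% = 5693.53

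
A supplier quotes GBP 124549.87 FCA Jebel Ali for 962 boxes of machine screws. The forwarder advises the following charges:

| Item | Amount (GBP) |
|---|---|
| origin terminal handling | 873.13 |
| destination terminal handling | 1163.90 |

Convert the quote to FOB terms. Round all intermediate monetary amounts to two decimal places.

Not relevant to the conversion: destination terminal — on the buyer under both terms; not part of either seller's price.
From FCA to FOB, the seller additionally bears: origin terminal.
FOB price = 124549.87 + 873.13 = 125423.00

FOB price: GBP 125423.00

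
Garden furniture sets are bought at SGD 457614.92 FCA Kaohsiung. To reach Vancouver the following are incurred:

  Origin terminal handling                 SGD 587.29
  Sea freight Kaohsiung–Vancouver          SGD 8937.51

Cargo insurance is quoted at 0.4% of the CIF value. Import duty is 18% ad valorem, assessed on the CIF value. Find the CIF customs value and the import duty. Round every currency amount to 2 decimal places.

Let C be the CIF value. C = FCA price + pre-shipment costs + freight + 0.4% × C
C − 0.4% × C = 457614.92 + 587.29 + 8937.51
0.996 × C = 467139.72
C = 467139.72 / 0.996 = 469015.78
Insurance premium = 0.4% × 469015.78 = 1876.06
Import duty = 469015.78 × 18% = 84422.84

CIF value: SGD 469015.78; import duty: SGD 84422.84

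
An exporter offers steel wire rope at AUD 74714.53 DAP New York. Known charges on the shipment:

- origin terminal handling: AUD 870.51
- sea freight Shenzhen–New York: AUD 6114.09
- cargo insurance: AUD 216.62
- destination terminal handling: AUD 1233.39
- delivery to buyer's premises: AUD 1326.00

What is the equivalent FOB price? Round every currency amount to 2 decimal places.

FOB price: AUD 65824.43

Not relevant to the conversion: origin terminal — on the seller under both DAP and FOB; already in the DAP price and stays in the FOB price.
From DAP to FOB, the seller no longer bears: freight, insurance, destination terminal, delivery.
FOB price = 74714.53 − 6114.09 − 216.62 − 1233.39 − 1326.00 = 65824.43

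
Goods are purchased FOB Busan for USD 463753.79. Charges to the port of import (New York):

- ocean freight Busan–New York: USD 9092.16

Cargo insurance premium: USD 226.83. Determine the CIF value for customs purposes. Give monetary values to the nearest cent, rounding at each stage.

CIF value: USD 473072.78

CIF = FOB price + freight + insurance
CIF = 463753.79 + 9092.16 + 226.83 = 473072.78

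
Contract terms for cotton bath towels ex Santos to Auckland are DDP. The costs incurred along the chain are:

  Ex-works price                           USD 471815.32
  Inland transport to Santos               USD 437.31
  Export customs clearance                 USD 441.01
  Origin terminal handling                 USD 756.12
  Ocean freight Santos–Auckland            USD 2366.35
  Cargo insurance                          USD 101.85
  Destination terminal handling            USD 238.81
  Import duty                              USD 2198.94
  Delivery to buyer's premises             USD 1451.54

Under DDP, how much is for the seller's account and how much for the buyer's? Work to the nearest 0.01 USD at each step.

DDP: the seller bears all costs including import duty.
Seller's account: goods 471815.32 + inland to port 437.31 + export clearance 441.01 + origin terminal 756.12 + freight 2366.35 + insurance 101.85 + destination terminal 238.81 + duty 2198.94 + delivery 1451.54 = 479807.25
Buyer's account: 0.00

Seller: USD 479807.25; buyer: USD 0.00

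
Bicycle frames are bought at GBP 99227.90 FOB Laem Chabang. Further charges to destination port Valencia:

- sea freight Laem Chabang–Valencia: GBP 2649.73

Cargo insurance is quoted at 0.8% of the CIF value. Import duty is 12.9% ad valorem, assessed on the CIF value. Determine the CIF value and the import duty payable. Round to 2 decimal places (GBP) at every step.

CIF value: GBP 102699.22; import duty: GBP 13248.20

Let C be the CIF value. C = FOB price + freight + 0.8% × C
C − 0.8% × C = 99227.90 + 2649.73
0.992 × C = 101877.63
C = 101877.63 / 0.992 = 102699.22
Insurance premium = 0.8% × 102699.22 = 821.59
Import duty = 102699.22 × 12.9% = 13248.20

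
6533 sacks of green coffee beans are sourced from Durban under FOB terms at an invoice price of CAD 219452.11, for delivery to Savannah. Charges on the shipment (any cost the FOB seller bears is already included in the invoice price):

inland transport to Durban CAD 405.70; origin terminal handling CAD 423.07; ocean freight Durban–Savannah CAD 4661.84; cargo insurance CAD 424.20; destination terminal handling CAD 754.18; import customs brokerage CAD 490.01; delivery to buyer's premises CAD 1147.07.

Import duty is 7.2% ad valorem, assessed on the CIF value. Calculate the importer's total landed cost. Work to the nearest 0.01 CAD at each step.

Total landed cost: CAD 243096.16

FOB: the seller bears costs until goods are on board at the origin port; the buyer bears freight, insurance and all costs thereafter.
Already in the invoice (seller's account under FOB): inland to port, origin terminal — exclude.
CIF value = FOB price + freight + insurance = 219452.11 + 4661.84 + 424.20 = 224538.15
Import duty = 224538.15 × 7.2% = 16166.75
Buyer bears: freight 4661.84 + insurance 424.20 + destination terminal 754.18 + brokerage 490.01 + delivery 1147.07 + duty 16166.75 = 23644.05
Landed cost = invoice 219452.11 + 23644.05 = 243096.16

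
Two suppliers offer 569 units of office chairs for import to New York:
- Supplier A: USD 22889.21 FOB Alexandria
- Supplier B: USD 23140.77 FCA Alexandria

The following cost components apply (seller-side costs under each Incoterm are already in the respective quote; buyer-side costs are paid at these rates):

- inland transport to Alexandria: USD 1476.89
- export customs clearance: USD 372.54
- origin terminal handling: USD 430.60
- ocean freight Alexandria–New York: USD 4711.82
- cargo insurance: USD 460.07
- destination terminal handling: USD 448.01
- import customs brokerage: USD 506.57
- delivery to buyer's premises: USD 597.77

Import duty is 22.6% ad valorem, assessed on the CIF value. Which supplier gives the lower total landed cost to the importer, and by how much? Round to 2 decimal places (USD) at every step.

Supplier A is cheaper by USD 836.33

Supplier A (FOB):
CIF value = FOB price + freight + insurance = 22889.21 + 4711.82 + 460.07 = 28061.10
Import duty = 28061.10 × 22.6% = 6341.81
Buyer bears (A): 4711.82 + 460.07 + 448.01 + 506.57 + 597.77 = 6724.24
Landed cost (A) = invoice 22889.21 + 6724.24 + duty 6341.81 = 35955.26
Supplier B (FCA):
CIF value = FCA price + origin terminal + freight + insurance = 23140.77 + 430.60 + 4711.82 + 460.07 = 28743.26
Import duty = 28743.26 × 22.6% = 6495.98
Buyer bears (B): 430.60 + 4711.82 + 460.07 + 448.01 + 506.57 + 597.77 = 7154.84
Landed cost (B) = invoice 23140.77 + 7154.84 + duty 6495.98 = 36791.59
Difference = |35955.26 − 36791.59| = 836.33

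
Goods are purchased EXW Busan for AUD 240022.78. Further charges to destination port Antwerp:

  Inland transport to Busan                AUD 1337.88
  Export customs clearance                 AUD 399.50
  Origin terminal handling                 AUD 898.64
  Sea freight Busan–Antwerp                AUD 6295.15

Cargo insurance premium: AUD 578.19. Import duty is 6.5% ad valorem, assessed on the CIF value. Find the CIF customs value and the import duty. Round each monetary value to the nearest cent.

CIF = EXW price + pre-shipment costs + freight + insurance
CIF = 240022.78 + 1337.88 + 399.50 + 898.64 + 6295.15 + 578.19 = 249532.14
Import duty = 249532.14 × 6.5% = 16219.59

CIF value: AUD 249532.14; import duty: AUD 16219.59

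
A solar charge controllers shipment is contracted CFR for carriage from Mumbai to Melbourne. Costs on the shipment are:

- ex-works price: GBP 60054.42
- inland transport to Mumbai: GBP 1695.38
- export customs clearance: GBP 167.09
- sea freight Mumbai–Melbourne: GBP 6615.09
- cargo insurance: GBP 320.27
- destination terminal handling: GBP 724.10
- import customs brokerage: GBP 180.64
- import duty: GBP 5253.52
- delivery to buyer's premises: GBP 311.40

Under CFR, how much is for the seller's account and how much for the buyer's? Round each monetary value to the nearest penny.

CFR: the seller pays costs through ocean freight to the destination port, but not insurance.
Seller's account: goods 60054.42 + inland to port 1695.38 + export clearance 167.09 + freight 6615.09 = 68531.98
Buyer's account: insurance 320.27 + destination terminal 724.10 + brokerage 180.64 + duty 5253.52 + delivery 311.40 = 6789.93

Seller: GBP 68531.98; buyer: GBP 6789.93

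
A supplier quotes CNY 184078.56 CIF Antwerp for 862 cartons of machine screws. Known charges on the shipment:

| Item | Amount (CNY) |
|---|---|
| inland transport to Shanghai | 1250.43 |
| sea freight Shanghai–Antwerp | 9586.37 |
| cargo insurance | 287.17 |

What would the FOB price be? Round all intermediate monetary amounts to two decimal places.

Not relevant to the conversion: inland to port — on the seller under both CIF and FOB; already in the CIF price and stays in the FOB price.
From CIF to FOB, the seller no longer bears: freight, insurance.
FOB price = 184078.56 − 9586.37 − 287.17 = 174205.02

FOB price: CNY 174205.02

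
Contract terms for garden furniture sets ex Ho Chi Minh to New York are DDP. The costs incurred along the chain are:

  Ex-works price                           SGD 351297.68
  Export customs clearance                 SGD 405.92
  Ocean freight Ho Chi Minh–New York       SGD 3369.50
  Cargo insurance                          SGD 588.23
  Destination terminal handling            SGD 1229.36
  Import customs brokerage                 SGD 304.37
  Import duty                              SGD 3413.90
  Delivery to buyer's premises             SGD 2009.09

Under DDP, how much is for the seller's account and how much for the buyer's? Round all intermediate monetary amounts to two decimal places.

DDP: the seller bears all costs including import duty.
Seller's account: goods 351297.68 + export clearance 405.92 + freight 3369.50 + insurance 588.23 + destination terminal 1229.36 + brokerage 304.37 + duty 3413.90 + delivery 2009.09 = 362618.05
Buyer's account: 0.00

Seller: SGD 362618.05; buyer: SGD 0.00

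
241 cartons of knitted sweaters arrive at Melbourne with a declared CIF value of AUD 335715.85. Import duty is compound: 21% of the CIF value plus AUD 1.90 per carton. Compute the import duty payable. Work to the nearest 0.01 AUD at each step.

Ad valorem component: 335715.85 × 21% = 70500.33
Specific component: 241 × 1.90 = 457.90
Import duty = 70500.33 + 457.90 = 70958.23

Import duty: AUD 70958.23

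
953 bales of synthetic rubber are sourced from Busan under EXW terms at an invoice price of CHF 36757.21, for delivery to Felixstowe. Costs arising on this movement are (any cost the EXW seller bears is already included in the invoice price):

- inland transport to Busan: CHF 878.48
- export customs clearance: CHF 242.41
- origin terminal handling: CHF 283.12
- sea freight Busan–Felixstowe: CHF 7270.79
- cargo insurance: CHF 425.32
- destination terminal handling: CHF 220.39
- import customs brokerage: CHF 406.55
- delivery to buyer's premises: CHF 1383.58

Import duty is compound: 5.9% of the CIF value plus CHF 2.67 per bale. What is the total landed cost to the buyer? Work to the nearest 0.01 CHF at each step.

Total landed cost: CHF 53117.94

EXW: the seller makes goods available at their premises; the buyer bears all onward costs.
CIF value = EXW price + inland to port + export clearance + origin terminal + freight + insurance = 36757.21 + 878.48 + 242.41 + 283.12 + 7270.79 + 425.32 = 45857.33
Ad valorem component: 45857.33 × 5.9% = 2705.58
Specific component: 953 × 2.67 = 2544.51
Import duty = 2705.58 + 2544.51 = 5250.09
Buyer bears: inland to port 878.48 + export clearance 242.41 + origin terminal 283.12 + freight 7270.79 + insurance 425.32 + destination terminal 220.39 + brokerage 406.55 + delivery 1383.58 + duty 5250.09 = 16360.73
Landed cost = invoice 36757.21 + 16360.73 = 53117.94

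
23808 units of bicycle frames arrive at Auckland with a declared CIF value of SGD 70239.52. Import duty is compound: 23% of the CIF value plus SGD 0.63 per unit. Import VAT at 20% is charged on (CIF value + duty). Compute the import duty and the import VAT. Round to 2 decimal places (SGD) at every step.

Import duty: SGD 31154.13; import VAT: SGD 20278.73

Ad valorem component: 70239.52 × 23% = 16155.09
Specific component: 23808 × 0.63 = 14999.04
Import duty = 16155.09 + 14999.04 = 31154.13
VAT base = CIF + duty = 70239.52 + 31154.13 = 101393.65
Import VAT = 101393.65 × 20% = 20278.73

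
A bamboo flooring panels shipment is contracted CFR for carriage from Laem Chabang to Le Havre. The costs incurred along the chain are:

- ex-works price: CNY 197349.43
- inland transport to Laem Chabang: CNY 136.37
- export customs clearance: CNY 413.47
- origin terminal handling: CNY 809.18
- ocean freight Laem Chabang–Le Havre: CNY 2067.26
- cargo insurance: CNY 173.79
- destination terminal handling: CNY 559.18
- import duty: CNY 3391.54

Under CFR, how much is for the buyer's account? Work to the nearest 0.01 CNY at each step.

Buyer's account: CNY 4124.51

CFR: the seller pays costs through ocean freight to the destination port, but not insurance.
Seller's account: goods 197349.43 + inland to port 136.37 + export clearance 413.47 + origin terminal 809.18 + freight 2067.26 = 200775.71
Buyer's account: insurance 173.79 + destination terminal 559.18 + duty 3391.54 = 4124.51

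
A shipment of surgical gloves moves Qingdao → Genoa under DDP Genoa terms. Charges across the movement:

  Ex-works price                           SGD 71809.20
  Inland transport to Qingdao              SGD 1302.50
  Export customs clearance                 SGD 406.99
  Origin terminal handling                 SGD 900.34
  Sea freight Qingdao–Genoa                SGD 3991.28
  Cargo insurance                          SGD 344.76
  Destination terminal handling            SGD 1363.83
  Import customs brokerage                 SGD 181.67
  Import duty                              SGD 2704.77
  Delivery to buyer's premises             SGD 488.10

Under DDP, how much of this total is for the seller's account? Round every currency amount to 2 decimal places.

Seller's account: SGD 83493.44

DDP: the seller bears all costs including import duty.
Seller's account: goods 71809.20 + inland to port 1302.50 + export clearance 406.99 + origin terminal 900.34 + freight 3991.28 + insurance 344.76 + destination terminal 1363.83 + brokerage 181.67 + duty 2704.77 + delivery 488.10 = 83493.44
Buyer's account: 0.00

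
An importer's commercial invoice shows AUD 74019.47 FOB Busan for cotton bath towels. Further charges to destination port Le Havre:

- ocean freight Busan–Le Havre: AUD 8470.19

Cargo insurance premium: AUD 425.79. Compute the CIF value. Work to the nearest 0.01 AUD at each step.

CIF = FOB price + freight + insurance
CIF = 74019.47 + 8470.19 + 425.79 = 82915.45

CIF value: AUD 82915.45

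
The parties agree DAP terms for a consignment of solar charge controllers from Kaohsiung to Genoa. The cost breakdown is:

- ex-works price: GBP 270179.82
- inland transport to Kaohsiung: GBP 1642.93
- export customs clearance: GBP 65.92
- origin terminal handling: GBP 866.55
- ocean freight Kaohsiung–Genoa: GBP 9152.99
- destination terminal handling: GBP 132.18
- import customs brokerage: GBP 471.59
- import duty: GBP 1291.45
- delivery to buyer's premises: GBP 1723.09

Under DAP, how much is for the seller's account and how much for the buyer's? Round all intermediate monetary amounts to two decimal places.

DAP: the seller bears all costs to the named destination except import duty and clearance.
Seller's account: goods 270179.82 + inland to port 1642.93 + export clearance 65.92 + origin terminal 866.55 + freight 9152.99 + destination terminal 132.18 + delivery 1723.09 = 283763.48
Buyer's account: brokerage 471.59 + duty 1291.45 = 1763.04

Seller: GBP 283763.48; buyer: GBP 1763.04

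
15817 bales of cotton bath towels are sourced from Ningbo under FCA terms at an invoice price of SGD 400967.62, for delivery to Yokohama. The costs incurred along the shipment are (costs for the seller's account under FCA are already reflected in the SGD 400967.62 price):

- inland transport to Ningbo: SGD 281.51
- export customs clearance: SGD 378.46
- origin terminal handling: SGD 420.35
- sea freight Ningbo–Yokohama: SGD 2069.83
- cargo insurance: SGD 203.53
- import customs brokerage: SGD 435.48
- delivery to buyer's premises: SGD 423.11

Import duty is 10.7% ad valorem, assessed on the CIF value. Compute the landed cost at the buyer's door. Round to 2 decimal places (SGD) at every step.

Total landed cost: SGD 447711.68

FCA: the seller delivers export-cleared goods to the carrier; the buyer bears costs from that point.
Already in the invoice (seller's account under FCA): inland to port, export clearance — exclude.
CIF value = FCA price + origin terminal + freight + insurance = 400967.62 + 420.35 + 2069.83 + 203.53 = 403661.33
Import duty = 403661.33 × 10.7% = 43191.76
Buyer bears: origin terminal 420.35 + freight 2069.83 + insurance 203.53 + brokerage 435.48 + delivery 423.11 + duty 43191.76 = 46744.06
Landed cost = invoice 400967.62 + 46744.06 = 447711.68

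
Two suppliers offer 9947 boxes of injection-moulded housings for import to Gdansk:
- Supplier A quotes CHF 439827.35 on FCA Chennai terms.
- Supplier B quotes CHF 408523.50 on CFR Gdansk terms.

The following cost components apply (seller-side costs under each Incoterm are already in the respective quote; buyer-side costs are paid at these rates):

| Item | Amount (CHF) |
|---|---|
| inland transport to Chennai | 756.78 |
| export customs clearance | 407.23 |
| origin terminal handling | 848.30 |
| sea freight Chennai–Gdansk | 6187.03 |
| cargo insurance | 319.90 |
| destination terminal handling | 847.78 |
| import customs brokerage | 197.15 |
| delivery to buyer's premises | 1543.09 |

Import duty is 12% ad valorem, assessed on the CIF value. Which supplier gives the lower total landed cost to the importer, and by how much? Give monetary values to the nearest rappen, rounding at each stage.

Supplier B is cheaper by CHF 42939.88

Supplier A (FCA):
CIF value = FCA price + origin terminal + freight + insurance = 439827.35 + 848.30 + 6187.03 + 319.90 = 447182.58
Import duty = 447182.58 × 12% = 53661.91
Buyer bears (A): 848.30 + 6187.03 + 319.90 + 847.78 + 197.15 + 1543.09 = 9943.25
Landed cost (A) = invoice 439827.35 + 9943.25 + duty 53661.91 = 503432.51
Supplier B (CFR):
CIF value = CFR price + insurance = 408523.50 + 319.90 = 408843.40
Import duty = 408843.40 × 12% = 49061.21
Buyer bears (B): 319.90 + 847.78 + 197.15 + 1543.09 = 2907.92
Landed cost (B) = invoice 408523.50 + 2907.92 + duty 49061.21 = 460492.63
Difference = |503432.51 − 460492.63| = 42939.88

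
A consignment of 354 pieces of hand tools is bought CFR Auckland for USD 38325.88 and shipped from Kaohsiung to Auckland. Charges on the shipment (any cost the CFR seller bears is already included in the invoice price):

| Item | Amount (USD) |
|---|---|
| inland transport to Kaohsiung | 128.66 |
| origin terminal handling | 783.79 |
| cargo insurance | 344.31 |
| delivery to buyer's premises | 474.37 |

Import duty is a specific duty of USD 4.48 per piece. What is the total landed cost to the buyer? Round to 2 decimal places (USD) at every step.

Total landed cost: USD 40730.48

CFR: the seller pays costs through ocean freight to the destination port, but not insurance.
Already in the invoice (seller's account under CFR): inland to port, origin terminal — exclude.
CIF value = CFR price + insurance = 38325.88 + 344.31 = 38670.19
Import duty = 354 × 4.48 = 1585.92
Buyer bears: insurance 344.31 + delivery 474.37 + duty 1585.92 = 2404.60
Landed cost = invoice 38325.88 + 2404.60 = 40730.48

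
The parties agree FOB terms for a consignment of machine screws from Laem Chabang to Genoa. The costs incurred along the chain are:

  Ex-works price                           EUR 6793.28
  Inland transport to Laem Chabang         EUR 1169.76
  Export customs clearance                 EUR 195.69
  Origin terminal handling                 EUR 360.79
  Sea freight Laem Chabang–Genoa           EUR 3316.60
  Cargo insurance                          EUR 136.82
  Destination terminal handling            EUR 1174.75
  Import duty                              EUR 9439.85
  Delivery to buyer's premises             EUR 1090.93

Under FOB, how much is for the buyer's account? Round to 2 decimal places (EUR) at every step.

FOB: the seller bears costs until goods are on board at the origin port; the buyer bears freight, insurance and all costs thereafter.
Seller's account: goods 6793.28 + inland to port 1169.76 + export clearance 195.69 + origin terminal 360.79 = 8519.52
Buyer's account: freight 3316.60 + insurance 136.82 + destination terminal 1174.75 + duty 9439.85 + delivery 1090.93 = 15158.95

Buyer's account: EUR 15158.95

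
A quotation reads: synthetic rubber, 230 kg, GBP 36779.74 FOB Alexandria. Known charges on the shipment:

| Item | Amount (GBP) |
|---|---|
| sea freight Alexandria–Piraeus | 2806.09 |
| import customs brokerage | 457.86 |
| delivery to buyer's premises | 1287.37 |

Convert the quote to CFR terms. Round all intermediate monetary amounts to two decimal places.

Not relevant to the conversion: delivery, brokerage — on the buyer under both terms; not part of either seller's price.
From FOB to CFR, the seller additionally bears: freight.
CFR price = 36779.74 + 2806.09 = 39585.83

CFR price: GBP 39585.83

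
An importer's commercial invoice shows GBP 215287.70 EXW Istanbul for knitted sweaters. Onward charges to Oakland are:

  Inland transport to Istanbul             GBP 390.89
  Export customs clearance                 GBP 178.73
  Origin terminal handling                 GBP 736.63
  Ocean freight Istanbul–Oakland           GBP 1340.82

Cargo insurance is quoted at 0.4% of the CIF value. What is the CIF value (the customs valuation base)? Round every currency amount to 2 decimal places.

Let C be the CIF value. C = EXW price + pre-shipment costs + freight + 0.4% × C
C − 0.4% × C = 215287.70 + 390.89 + 178.73 + 736.63 + 1340.82
0.996 × C = 217934.77
C = 217934.77 / 0.996 = 218810.01
Insurance premium = 0.4% × 218810.01 = 875.24

CIF value: GBP 218810.01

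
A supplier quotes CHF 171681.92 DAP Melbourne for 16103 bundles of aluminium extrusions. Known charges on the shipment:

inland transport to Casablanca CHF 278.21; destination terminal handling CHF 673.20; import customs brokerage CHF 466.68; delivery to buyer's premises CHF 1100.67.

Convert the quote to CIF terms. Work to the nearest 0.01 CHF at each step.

Not relevant to the conversion: inland to port — on the seller under both DAP and CIF; already in the DAP price and stays in the CIF price. brokerage — on the buyer under both terms; not part of either seller's price.
From DAP to CIF, the seller no longer bears: destination terminal, delivery.
CIF price = 171681.92 − 673.20 − 1100.67 = 169908.05

CIF price: CHF 169908.05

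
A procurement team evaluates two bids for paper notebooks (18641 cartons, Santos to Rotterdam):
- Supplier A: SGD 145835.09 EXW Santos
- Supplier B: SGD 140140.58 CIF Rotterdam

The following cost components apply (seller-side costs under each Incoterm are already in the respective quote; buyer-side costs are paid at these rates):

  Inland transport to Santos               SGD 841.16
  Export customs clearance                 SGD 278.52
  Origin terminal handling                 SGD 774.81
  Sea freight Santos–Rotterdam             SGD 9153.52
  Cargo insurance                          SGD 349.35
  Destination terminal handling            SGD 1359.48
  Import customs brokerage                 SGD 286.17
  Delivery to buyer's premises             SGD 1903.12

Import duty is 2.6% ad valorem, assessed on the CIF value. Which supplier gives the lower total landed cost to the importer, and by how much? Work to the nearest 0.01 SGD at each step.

Supplier B is cheaper by SGD 17536.25

Supplier A (EXW):
CIF value = EXW price + inland to port + export clearance + origin terminal + freight + insurance = 145835.09 + 841.16 + 278.52 + 774.81 + 9153.52 + 349.35 = 157232.45
Import duty = 157232.45 × 2.6% = 4088.04
Buyer bears (A): 841.16 + 278.52 + 774.81 + 9153.52 + 349.35 + 1359.48 + 286.17 + 1903.12 = 14946.13
Landed cost (A) = invoice 145835.09 + 14946.13 + duty 4088.04 = 164869.26
Supplier B (CIF):
The CIF price already equals the CIF value: 140140.58
Import duty = 140140.58 × 2.6% = 3643.66
Buyer bears (B): 1359.48 + 286.17 + 1903.12 = 3548.77
Landed cost (B) = invoice 140140.58 + 3548.77 + duty 3643.66 = 147333.01
Difference = |164869.26 − 147333.01| = 17536.25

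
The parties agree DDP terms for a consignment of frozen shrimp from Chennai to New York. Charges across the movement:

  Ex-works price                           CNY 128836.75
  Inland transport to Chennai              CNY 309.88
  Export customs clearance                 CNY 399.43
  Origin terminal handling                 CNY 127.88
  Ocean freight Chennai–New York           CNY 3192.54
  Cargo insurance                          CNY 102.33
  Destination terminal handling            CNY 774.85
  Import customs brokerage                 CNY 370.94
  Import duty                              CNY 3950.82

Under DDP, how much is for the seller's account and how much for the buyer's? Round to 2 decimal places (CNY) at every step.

DDP: the seller bears all costs including import duty.
Seller's account: goods 128836.75 + inland to port 309.88 + export clearance 399.43 + origin terminal 127.88 + freight 3192.54 + insurance 102.33 + destination terminal 774.85 + brokerage 370.94 + duty 3950.82 = 138065.42
Buyer's account: 0.00

Seller: CNY 138065.42; buyer: CNY 0.00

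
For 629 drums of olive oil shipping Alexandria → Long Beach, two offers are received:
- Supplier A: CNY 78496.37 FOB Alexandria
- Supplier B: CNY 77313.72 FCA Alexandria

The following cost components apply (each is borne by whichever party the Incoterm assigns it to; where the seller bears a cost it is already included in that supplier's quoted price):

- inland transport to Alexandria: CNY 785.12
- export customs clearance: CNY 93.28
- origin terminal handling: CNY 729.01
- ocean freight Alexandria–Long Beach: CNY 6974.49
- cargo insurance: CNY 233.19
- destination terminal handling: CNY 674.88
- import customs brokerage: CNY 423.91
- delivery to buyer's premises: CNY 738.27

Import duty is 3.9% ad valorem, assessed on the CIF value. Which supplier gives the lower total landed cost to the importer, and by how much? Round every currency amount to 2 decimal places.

Supplier B is cheaper by CNY 471.33

Supplier A (FOB):
CIF value = FOB price + freight + insurance = 78496.37 + 6974.49 + 233.19 = 85704.05
Import duty = 85704.05 × 3.9% = 3342.46
Buyer bears (A): 6974.49 + 233.19 + 674.88 + 423.91 + 738.27 = 9044.74
Landed cost (A) = invoice 78496.37 + 9044.74 + duty 3342.46 = 90883.57
Supplier B (FCA):
CIF value = FCA price + origin terminal + freight + insurance = 77313.72 + 729.01 + 6974.49 + 233.19 = 85250.41
Import duty = 85250.41 × 3.9% = 3324.77
Buyer bears (B): 729.01 + 6974.49 + 233.19 + 674.88 + 423.91 + 738.27 = 9773.75
Landed cost (B) = invoice 77313.72 + 9773.75 + duty 3324.77 = 90412.24
Difference = |90883.57 − 90412.24| = 471.33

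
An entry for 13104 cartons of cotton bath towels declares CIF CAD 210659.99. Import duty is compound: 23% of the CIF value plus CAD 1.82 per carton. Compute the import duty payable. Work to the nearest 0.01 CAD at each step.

Ad valorem component: 210659.99 × 23% = 48451.80
Specific component: 13104 × 1.82 = 23849.28
Import duty = 48451.80 + 23849.28 = 72301.08

Import duty: CAD 72301.08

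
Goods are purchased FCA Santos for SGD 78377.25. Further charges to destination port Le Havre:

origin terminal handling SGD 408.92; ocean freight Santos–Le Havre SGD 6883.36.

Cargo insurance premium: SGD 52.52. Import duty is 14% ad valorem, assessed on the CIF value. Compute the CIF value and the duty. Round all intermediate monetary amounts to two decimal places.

CIF value: SGD 85722.05; import duty: SGD 12001.09

CIF = FCA price + pre-shipment costs + freight + insurance
CIF = 78377.25 + 408.92 + 6883.36 + 52.52 = 85722.05
Import duty = 85722.05 × 14% = 12001.09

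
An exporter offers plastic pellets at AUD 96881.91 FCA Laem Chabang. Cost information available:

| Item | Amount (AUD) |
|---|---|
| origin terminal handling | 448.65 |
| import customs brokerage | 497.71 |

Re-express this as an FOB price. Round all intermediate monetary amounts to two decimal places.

Not relevant to the conversion: brokerage — on the buyer under both terms; not part of either seller's price.
From FCA to FOB, the seller additionally bears: origin terminal.
FOB price = 96881.91 + 448.65 = 97330.56

FOB price: AUD 97330.56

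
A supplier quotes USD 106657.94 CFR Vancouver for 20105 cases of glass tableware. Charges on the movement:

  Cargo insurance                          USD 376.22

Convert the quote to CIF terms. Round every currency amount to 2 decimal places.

From CFR to CIF, the seller additionally bears: insurance.
CIF price = 106657.94 + 376.22 = 107034.16

CIF price: USD 107034.16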